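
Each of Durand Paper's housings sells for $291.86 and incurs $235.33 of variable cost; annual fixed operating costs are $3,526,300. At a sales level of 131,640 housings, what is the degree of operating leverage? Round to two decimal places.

1.90

Total contribution margin = 131,640 × $56.53 = $7,441,609.20.
EBIT = $7,441,609.20 − $3,526,300 = $3,915,309.20.
Degree of operating leverage = $7,441,609.20 / $3,915,309.20 = 1.9006.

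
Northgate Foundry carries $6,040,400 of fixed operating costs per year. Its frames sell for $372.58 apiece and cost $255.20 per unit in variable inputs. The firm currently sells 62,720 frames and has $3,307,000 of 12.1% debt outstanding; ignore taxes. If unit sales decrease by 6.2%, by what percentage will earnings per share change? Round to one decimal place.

Contribution at this volume is 62,720 × $117.38 = $7,362,073.60.
EBIT = $7,362,073.60 − $6,040,400 = $1,321,673.60.
After interest of $400,147.00, pre-tax earnings = $921,526.60.
DCL = total CM / (EBIT − I) = $7,362,073.60 / $921,526.60 = 7.9890.
%ΔEPS = DCL × %ΔSales = 7.9890 × -6.2% = -49.5%.

-49.5%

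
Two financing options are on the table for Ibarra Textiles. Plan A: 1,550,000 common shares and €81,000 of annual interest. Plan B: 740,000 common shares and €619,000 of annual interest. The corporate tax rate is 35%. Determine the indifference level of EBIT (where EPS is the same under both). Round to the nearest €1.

€1,110,506

Set EPS_A = EPS_B: (EBIT − €81,000)(1 − 0.35) ÷ 1,550,000 = (EBIT − €619,000)(1 − 0.35) ÷ 740,000.
The (1 − t) factor cancels: (EBIT − 81,000) × 740,000 = (EBIT − 619,000) × 1,550,000.
EBIT × (1,550,000 − 740,000) = 619,000 × 1,550,000 − 81,000 × 740,000 = 899,510,000,000, so EBIT = 899,510,000,000 ÷ 810,000 = 1,110,506.17.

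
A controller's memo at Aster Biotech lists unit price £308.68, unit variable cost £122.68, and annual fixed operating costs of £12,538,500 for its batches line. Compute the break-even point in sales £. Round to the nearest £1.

Contribution margin per unit = £308.68 − £122.68 = £186.00, a CM ratio of £186.00 ÷ £308.68 = 0.6026.
Break-even revenue = fixed costs × price ÷ CM = £12,538,500 × £308.68 ÷ £186.00 = £20,808,517.

£20,808,517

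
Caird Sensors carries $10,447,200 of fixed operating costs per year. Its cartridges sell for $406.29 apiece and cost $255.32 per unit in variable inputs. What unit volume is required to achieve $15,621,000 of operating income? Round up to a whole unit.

Unit CM = price − variable cost = $406.29 − $255.32 = $150.97.
Required volume = (fixed costs + target profit) ÷ CM = ($10,447,200 + $15,621,000) ÷ $150.97 = 172,671.39, so 172,672 cartridges.

172,672 cartridges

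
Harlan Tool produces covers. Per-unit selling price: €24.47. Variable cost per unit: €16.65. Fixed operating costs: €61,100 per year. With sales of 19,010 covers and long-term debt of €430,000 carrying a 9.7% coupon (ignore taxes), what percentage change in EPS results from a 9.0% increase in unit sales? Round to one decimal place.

Contribution at this volume is 19,010 × €7.82 = €148,658.20.
Subtracting fixed costs: EBIT = €148,658.20 − €61,100 = €87,558.20.
After interest of €41,710.00, pre-tax earnings = €45,848.20.
DCL = total CM / (EBIT − I) = €148,658.20 / €45,848.20 = 3.2424.
%ΔEPS = DCL × %ΔSales = 3.2424 × +9.0% = +29.2%.

+29.2%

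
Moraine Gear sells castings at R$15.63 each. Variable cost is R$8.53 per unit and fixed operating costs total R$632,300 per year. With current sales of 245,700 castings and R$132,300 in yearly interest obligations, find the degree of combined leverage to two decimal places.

1.78

At 245,700 units, contribution = 245,700 × R$7.10 = R$1,744,470.00.
Subtracting fixed costs: EBIT = R$1,744,470.00 − R$632,300 = R$1,112,170.00. Interest = R$132,300.00.
DOL = R$1,744,470.00 ÷ R$1,112,170.00 = 1.5685; DFL = R$1,112,170.00 ÷ R$979,870.00 = 1.1350.
DCL = DOL × DFL = 1.5685 × 1.1350 = 1.7802.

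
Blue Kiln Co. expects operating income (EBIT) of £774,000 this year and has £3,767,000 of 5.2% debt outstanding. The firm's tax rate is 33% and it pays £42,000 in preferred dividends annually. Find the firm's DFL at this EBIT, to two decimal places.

1.50

Interest = £195,884.00.
Pre-tax preferred-dividend burden = £42,000 ÷ (1 − 0.33) = £62,686.57.
DFL = EBIT ÷ [EBIT − I − D_p/(1−t)] = £774,000 ÷ [£774,000 − £195,884.00 − £62,686.57] = £774,000 ÷ £515,429.43 = 1.5017.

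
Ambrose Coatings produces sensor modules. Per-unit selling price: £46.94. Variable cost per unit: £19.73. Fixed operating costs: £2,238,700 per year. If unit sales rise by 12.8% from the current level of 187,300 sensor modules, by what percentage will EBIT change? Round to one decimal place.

Total contribution margin = 187,300 × £27.21 = £5,096,433.00.
EBIT = £5,096,433.00 − £2,238,700 = £2,857,733.00.
DOL = contribution ÷ EBIT = £5,096,433.00 ÷ £2,857,733.00 = 1.7834.
So EBIT moves 1.7834 × (+12.8%) = +22.8%.

+22.8%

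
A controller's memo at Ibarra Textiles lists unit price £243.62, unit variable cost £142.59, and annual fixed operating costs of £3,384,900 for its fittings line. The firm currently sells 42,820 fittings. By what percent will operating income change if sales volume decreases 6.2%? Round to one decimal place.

At 42,820 units, contribution = 42,820 × £101.03 = £4,326,104.60.
Subtracting fixed costs: EBIT = £4,326,104.60 − £3,384,900 = £941,204.60.
So DOL = total CM / EBIT = £4,326,104.60 / £941,204.60 = 4.5963.
Operating income changes by 4.5963 × -6.2% = -28.5%.

-28.5%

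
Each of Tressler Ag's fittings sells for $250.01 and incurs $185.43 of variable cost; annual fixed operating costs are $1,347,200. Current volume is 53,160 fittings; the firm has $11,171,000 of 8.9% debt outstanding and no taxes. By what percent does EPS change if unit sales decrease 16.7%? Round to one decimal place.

At 53,160 units, contribution = 53,160 × $64.58 = $3,433,072.80.
Operating income = contribution − fixed costs = $3,433,072.80 − $1,347,200 = $2,085,872.80.
Interest = $994,219.00, so EBIT − I = $1,091,653.80.
Degree of combined leverage = contribution ÷ (EBIT − I) = $3,433,072.80 ÷ $1,091,653.80 = 3.1448.
EPS therefore changes by 3.1448 × (-16.7%) = -52.5%.

-52.5%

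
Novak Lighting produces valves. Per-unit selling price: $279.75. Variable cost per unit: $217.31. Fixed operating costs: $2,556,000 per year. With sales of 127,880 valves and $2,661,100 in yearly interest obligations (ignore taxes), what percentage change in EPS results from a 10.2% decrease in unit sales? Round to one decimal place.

-29.4%

Total contribution margin = 127,880 × $62.44 = $7,984,827.20.
Subtracting fixed costs: EBIT = $7,984,827.20 − $2,556,000 = $5,428,827.20.
Interest = $2,661,100.00, so EBIT − I = $2,767,727.20.
DCL = total CM / (EBIT − I) = $7,984,827.20 / $2,767,727.20 = 2.8850.
%ΔEPS = DCL × %ΔSales = 2.8850 × -10.2% = -29.4%.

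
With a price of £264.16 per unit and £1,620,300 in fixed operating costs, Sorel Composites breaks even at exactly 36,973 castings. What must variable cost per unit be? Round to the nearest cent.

£220.34

Contribution per unit must be FC / Q = £1,620,300 / 36,973 = £43.8239.
Hence VC = price − CM = £264.16 − £43.8239 = £220.34.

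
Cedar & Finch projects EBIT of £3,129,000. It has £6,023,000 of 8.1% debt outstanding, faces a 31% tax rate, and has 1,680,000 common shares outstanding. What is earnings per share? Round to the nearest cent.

£1.08

Pre-tax income = £3,129,000 − £487,863.00 = £2,641,137.00.
Net income = £2,641,137.00 × (1 − 0.31) = £1,822,384.53.
Per share: £1,822,384.53 / 1,680,000 shares = £1.08.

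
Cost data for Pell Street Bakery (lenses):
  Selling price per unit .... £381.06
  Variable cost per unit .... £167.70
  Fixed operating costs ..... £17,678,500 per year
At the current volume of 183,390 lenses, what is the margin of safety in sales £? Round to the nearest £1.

£38,308,872

Unit CM = price − variable cost = £381.06 − £167.70 = £213.36. Break-even units = £17,678,500 ÷ £213.36 = 82,857.61; break-even revenue = 82,857.61 × £381.06 = £31,573,721.46.
Current sales = 183,390 × £381.06 = £69,882,593.40.
Margin of safety = £69,882,593.40 − £31,573,721.46 = £38,308,872.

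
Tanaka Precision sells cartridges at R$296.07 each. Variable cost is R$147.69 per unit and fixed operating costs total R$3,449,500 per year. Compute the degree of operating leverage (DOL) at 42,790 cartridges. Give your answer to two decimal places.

2.19

Contribution at this volume is 42,790 × R$148.38 = R$6,349,180.20.
Subtracting fixed costs: EBIT = R$6,349,180.20 − R$3,449,500 = R$2,899,680.20.
DOL = contribution ÷ EBIT = R$6,349,180.20 ÷ R$2,899,680.20 = 2.1896.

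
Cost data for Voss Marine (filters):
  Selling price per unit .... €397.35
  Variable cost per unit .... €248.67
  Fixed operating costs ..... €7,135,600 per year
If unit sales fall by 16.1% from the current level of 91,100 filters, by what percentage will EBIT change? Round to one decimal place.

-34.0%

Contribution at this volume is 91,100 × €148.68 = €13,544,748.00.
Subtracting fixed costs: EBIT = €13,544,748.00 − €7,135,600 = €6,409,148.00.
Degree of operating leverage = €13,544,748.00 / €6,409,148.00 = 2.1133.
Operating income changes by 2.1133 × -16.1% = -34.0%.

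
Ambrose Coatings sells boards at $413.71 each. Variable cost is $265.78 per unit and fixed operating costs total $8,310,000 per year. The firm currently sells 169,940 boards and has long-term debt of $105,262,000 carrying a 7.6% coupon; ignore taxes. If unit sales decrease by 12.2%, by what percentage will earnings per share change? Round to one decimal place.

Contribution at this volume is 169,940 × $147.93 = $25,139,224.20.
Subtracting fixed costs: EBIT = $25,139,224.20 − $8,310,000 = $16,829,224.20.
After interest of $7,999,912.00, pre-tax earnings = $8,829,312.20.
DCL = total CM / (EBIT − I) = $25,139,224.20 / $8,829,312.20 = 2.8472.
%ΔEPS = DCL × %ΔSales = 2.8472 × -12.2% = -34.7%.

-34.7%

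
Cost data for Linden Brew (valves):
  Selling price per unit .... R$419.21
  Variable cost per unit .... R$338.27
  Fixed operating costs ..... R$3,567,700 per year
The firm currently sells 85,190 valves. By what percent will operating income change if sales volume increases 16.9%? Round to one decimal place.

Contribution at this volume is 85,190 × R$80.94 = R$6,895,278.60.
Operating income = contribution − fixed costs = R$6,895,278.60 − R$3,567,700 = R$3,327,578.60.
DOL = contribution ÷ EBIT = R$6,895,278.60 ÷ R$3,327,578.60 = 2.0722.
%ΔEBIT = DOL × %ΔSales = 2.0722 × +16.9% = +35.0%.

+35.0%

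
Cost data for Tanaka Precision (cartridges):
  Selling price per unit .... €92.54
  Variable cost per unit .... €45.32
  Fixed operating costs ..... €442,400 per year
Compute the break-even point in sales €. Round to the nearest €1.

€866,999

Contribution margin per unit = €92.54 − €45.32 = €47.22, a CM ratio of €47.22 ÷ €92.54 = 0.5103.
Break-even revenue = fixed costs × price ÷ CM = €442,400 × €92.54 ÷ €47.22 = €866,999.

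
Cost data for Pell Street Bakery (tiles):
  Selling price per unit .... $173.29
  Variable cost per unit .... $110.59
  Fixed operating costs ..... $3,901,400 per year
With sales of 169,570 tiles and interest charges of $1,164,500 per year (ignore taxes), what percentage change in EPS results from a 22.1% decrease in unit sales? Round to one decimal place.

-42.2%

Total contribution margin = 169,570 × $62.70 = $10,632,039.00.
EBIT = $10,632,039.00 − $3,901,400 = $6,730,639.00.
After interest of $1,164,500.00, pre-tax earnings = $5,566,139.00.
DCL = total CM / (EBIT − I) = $10,632,039.00 / $5,566,139.00 = 1.9101.
%ΔEPS = DCL × %ΔSales = 1.9101 × -22.1% = -42.2%.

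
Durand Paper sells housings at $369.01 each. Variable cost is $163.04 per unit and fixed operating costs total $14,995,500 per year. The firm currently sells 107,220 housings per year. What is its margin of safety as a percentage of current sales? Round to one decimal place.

Each unit contributes $369.01 − $163.04 = $205.97. Break-even units = $14,995,500 ÷ $205.97 = 72,804.29; break-even revenue = 72,804.29 × $369.01 = $26,865,511.75.
Actual sales revenue = 107,220 × $369.01 = $39,565,252.20.
Margin of safety = ($39,565,252.20 − $26,865,511.75) ÷ $39,565,252.20 = 32.1%.

32.1%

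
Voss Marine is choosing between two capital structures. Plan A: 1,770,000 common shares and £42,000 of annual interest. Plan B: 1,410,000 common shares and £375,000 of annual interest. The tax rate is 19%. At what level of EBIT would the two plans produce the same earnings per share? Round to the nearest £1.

Set EPS_A = EPS_B: (EBIT − £42,000)(1 − 0.19) ÷ 1,770,000 = (EBIT − £375,000)(1 − 0.19) ÷ 1,410,000.
The (1 − t) factor cancels: (EBIT − 42,000) × 1,410,000 = (EBIT − 375,000) × 1,770,000.
Solving, EBIT = (375,000·1,770,000 − 42,000·1,410,000) / (1,770,000 − 1,410,000) = 604,530,000,000 / 360,000 = 1,679,250.00.

£1,679,250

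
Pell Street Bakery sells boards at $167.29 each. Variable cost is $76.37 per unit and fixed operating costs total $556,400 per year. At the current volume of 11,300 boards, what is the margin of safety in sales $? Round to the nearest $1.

Unit CM = price − variable cost = $167.29 − $76.37 = $90.92. Break-even units = $556,400 ÷ $90.92 = 6,119.67; break-even revenue = 6,119.67 × $167.29 = $1,023,758.86.
Current sales = 11,300 × $167.29 = $1,890,377.00.
Margin of safety = $1,890,377.00 − $1,023,758.86 = $866,618.

$866,618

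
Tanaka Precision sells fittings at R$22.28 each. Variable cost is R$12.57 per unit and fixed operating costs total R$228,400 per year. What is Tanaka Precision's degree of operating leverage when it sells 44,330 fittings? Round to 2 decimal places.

Contribution at this volume is 44,330 × R$9.71 = R$430,444.30.
Subtracting fixed costs: EBIT = R$430,444.30 − R$228,400 = R$202,044.30.
Degree of operating leverage = R$430,444.30 / R$202,044.30 = 2.1304.

2.13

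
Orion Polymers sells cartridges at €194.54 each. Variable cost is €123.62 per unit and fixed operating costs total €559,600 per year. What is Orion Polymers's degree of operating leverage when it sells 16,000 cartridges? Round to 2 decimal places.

Total contribution margin = 16,000 × €70.92 = €1,134,720.00.
Operating income = contribution − fixed costs = €1,134,720.00 − €559,600 = €575,120.00.
So DOL = total CM / EBIT = €1,134,720.00 / €575,120.00 = 1.9730.

1.97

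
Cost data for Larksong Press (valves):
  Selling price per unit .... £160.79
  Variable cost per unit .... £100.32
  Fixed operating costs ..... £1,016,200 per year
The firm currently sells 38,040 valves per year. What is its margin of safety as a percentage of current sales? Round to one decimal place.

55.8%

Contribution margin per unit = £160.79 − £100.32 = £60.47. Break-even units = £1,016,200 ÷ £60.47 = 16,805.03; break-even revenue = 16,805.03 × £160.79 = £2,702,080.34.
Actual sales revenue = 38,040 × £160.79 = £6,116,451.60.
Margin of safety = (£6,116,451.60 − £2,702,080.34) ÷ £6,116,451.60 = 55.8%.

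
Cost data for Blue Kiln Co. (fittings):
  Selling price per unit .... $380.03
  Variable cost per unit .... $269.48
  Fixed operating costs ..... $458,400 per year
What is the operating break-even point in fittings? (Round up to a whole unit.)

4,147 fittings

Unit CM = price − variable cost = $380.03 − $269.48 = $110.55.
Break-even Q = $458,400 / $110.55 = 4,146.54 → 4,147 fittings.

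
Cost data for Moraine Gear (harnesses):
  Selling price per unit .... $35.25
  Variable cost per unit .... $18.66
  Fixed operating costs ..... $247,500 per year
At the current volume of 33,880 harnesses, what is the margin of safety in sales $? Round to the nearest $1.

Unit CM = price − variable cost = $35.25 − $18.66 = $16.59. Break-even units = $247,500 ÷ $16.59 = 14,918.63; break-even revenue = 14,918.63 × $35.25 = $525,881.56.
Actual sales revenue = 33,880 × $35.25 = $1,194,270.00.
Margin of safety = $1,194,270.00 − $525,881.56 = $668,388.

$668,388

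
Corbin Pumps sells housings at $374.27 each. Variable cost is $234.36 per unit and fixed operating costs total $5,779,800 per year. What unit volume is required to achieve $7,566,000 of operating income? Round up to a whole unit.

95,389 housings

Unit CM = price − variable cost = $374.27 − $234.36 = $139.91.
Need Q such that Q × $139.91 − $5,779,800 = $7,566,000, i.e. Q = $13,345,800 / $139.91 = 95,388.46 → 95,389.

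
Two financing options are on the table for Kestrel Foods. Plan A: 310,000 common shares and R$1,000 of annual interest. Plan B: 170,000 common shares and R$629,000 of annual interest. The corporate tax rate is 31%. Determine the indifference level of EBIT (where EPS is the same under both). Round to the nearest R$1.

Set EPS_A = EPS_B: (EBIT − R$1,000)(1 − 0.31) ÷ 310,000 = (EBIT − R$629,000)(1 − 0.31) ÷ 170,000.
Cancelling (1 − t) and cross-multiplying: 170,000·(EBIT − 1,000) = 310,000·(EBIT − 629,000).
EBIT × (310,000 − 170,000) = 629,000 × 310,000 − 1,000 × 170,000 = 194,820,000,000, so EBIT = 194,820,000,000 ÷ 140,000 = 1,391,571.43.

R$1,391,571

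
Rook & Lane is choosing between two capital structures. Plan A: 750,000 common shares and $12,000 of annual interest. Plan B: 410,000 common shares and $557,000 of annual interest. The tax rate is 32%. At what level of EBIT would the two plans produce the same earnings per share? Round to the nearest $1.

$1,214,206

At indifference, (EBIT − 12,000)(1 − t)/750,000 = (EBIT − 557,000)(1 − t)/410,000.
The (1 − t) factor cancels: (EBIT − 12,000) × 410,000 = (EBIT − 557,000) × 750,000.
EBIT × (750,000 − 410,000) = 557,000 × 750,000 − 12,000 × 410,000 = 412,830,000,000, so EBIT = 412,830,000,000 ÷ 340,000 = 1,214,205.88.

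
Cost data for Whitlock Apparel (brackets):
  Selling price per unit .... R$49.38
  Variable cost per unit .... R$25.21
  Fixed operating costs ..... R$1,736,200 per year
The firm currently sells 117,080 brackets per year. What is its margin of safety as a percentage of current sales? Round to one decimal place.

38.6%

Contribution margin per unit = R$49.38 − R$25.21 = R$24.17. Break-even units = R$1,736,200 ÷ R$24.17 = 71,832.85; break-even revenue = 71,832.85 × R$49.38 = R$3,547,106.16.
Actual sales revenue = 117,080 × R$49.38 = R$5,781,410.40.
Margin of safety = (R$5,781,410.40 − R$3,547,106.16) ÷ R$5,781,410.40 = 38.6%.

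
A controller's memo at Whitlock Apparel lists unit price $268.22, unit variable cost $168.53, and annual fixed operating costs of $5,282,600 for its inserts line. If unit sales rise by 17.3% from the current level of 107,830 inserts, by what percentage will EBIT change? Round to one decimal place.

Total contribution margin = 107,830 × $99.69 = $10,749,572.70.
Operating income = contribution − fixed costs = $10,749,572.70 − $5,282,600 = $5,466,972.70.
DOL = contribution ÷ EBIT = $10,749,572.70 ÷ $5,466,972.70 = 1.9663.
So EBIT moves 1.9663 × (+17.3%) = +34.0%.

+34.0%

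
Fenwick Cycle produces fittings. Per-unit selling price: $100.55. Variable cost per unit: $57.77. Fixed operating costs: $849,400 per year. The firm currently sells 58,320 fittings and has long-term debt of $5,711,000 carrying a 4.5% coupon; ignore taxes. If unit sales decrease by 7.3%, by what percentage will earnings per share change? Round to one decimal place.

At 58,320 units, contribution = 58,320 × $42.78 = $2,494,929.60.
Operating income = contribution − fixed costs = $2,494,929.60 − $849,400 = $1,645,529.60.
After interest of $256,995.00, pre-tax earnings = $1,388,534.60.
DCL = total CM / (EBIT − I) = $2,494,929.60 / $1,388,534.60 = 1.7968.
EPS therefore changes by 1.7968 × (-7.3%) = -13.1%.

-13.1%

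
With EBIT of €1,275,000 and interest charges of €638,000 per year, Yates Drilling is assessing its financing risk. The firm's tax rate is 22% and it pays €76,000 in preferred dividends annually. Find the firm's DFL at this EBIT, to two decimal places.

2.36

Annual interest charges come to €638,000.00.
Preferred dividends grossed up pre-tax: €76,000 / (1 − 0.22) = €97,435.90.
DFL = EBIT ÷ [EBIT − I − D_p/(1−t)] = €1,275,000 ÷ [€1,275,000 − €638,000.00 − €97,435.90] = €1,275,000 ÷ €539,564.10 = 2.3630.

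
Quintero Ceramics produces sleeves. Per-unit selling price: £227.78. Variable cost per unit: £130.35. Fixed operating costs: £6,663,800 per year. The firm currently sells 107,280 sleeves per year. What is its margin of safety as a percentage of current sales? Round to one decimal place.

Each unit contributes £227.78 − £130.35 = £97.43. Break-even units = £6,663,800 ÷ £97.43 = 68,395.77; break-even revenue = 68,395.77 × £227.78 = £15,579,188.79.
Current sales = 107,280 × £227.78 = £24,436,238.40.
Margin of safety = (£24,436,238.40 − £15,579,188.79) ÷ £24,436,238.40 = 36.2%.

36.2%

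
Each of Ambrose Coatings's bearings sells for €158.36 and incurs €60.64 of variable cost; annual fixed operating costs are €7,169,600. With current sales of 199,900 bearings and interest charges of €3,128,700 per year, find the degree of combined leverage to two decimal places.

Contribution at this volume is 199,900 × €97.72 = €19,534,228.00.
Operating income = contribution − fixed costs = €19,534,228.00 − €7,169,600 = €12,364,628.00. Interest = €3,128,700.00.
DOL = €19,534,228.00 ÷ €12,364,628.00 = 1.5798; DFL = €12,364,628.00 ÷ €9,235,928.00 = 1.3388.
DCL = DOL × DFL = 1.5798 × 1.3388 = 2.1150.

2.12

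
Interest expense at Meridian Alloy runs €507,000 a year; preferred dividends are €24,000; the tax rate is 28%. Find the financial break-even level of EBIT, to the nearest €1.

€540,333

Preferred dividends are paid after tax, so their pre-tax equivalent is €24,000 ÷ (1 − 0.28) = €33,333.33.
EPS = 0 when EBIT covers interest plus the pre-tax preferred burden: €507,000 + €33,333.33 = €540,333.33.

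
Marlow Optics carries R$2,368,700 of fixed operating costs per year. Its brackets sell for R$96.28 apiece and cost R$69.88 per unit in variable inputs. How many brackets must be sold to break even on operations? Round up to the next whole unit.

Contribution margin per unit = R$96.28 − R$69.88 = R$26.40.
Break-even volume = fixed costs ÷ CM per unit = R$2,368,700 ÷ R$26.40 = 89,723.48, so 89,724 brackets.

89,724 brackets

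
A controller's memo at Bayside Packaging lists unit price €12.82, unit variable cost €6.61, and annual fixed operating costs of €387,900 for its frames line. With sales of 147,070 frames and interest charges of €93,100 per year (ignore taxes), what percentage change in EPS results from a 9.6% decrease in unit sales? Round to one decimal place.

-20.3%

Contribution at this volume is 147,070 × €6.21 = €913,304.70.
Subtracting fixed costs: EBIT = €913,304.70 − €387,900 = €525,404.70.
Interest = €93,100.00, so EBIT − I = €432,304.70.
DCL = total CM / (EBIT − I) = €913,304.70 / €432,304.70 = 2.1126.
%ΔEPS = DCL × %ΔSales = 2.1126 × -9.6% = -20.3%.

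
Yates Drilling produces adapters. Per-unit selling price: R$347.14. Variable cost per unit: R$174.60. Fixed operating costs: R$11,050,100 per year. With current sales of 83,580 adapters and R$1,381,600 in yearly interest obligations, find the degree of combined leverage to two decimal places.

At 83,580 units, contribution = 83,580 × R$172.54 = R$14,420,893.20.
EBIT = R$14,420,893.20 − R$11,050,100 = R$3,370,793.20. Interest = R$1,381,600.00, so EBIT − I = R$1,989,193.20.
Degree of total leverage = total CM / (EBIT − interest) = R$14,420,893.20 / R$1,989,193.20 = 7.2496.

7.25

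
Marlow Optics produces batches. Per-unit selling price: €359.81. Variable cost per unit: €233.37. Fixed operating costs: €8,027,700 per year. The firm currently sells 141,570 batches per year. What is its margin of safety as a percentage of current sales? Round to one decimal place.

Each unit contributes €359.81 − €233.37 = €126.44. Break-even units = €8,027,700 ÷ €126.44 = 63,490.19; break-even revenue = 63,490.19 × €359.81 = €22,844,406.34.
Current sales = 141,570 × €359.81 = €50,938,301.70.
Margin of safety = (€50,938,301.70 − €22,844,406.34) ÷ €50,938,301.70 = 55.2%.

55.2%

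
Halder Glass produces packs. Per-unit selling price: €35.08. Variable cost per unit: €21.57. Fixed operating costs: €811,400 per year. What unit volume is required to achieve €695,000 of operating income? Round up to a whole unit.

Unit CM = price − variable cost = €35.08 − €21.57 = €13.51.
Need Q such that Q × €13.51 − €811,400 = €695,000, i.e. Q = €1,506,400 / €13.51 = 111,502.59 → 111,503.

111,503 packs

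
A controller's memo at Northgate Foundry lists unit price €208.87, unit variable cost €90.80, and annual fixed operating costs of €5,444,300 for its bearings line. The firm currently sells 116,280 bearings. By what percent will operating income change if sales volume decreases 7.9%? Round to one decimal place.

Total contribution margin = 116,280 × €118.07 = €13,729,179.60.
Operating income = contribution − fixed costs = €13,729,179.60 − €5,444,300 = €8,284,879.60.
Degree of operating leverage = €13,729,179.60 / €8,284,879.60 = 1.6571.
So EBIT moves 1.6571 × (-7.9%) = -13.1%.

-13.1%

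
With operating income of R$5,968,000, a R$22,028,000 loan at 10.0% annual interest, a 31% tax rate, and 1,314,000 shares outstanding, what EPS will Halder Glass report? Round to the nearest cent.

R$1.98

Interest = R$2,202,800.00, so EBT = R$5,968,000 − R$2,202,800.00 = R$3,765,200.00.
After tax at 31%: net income = R$3,765,200.00 × 0.69 = R$2,597,988.00.
Per share: R$2,597,988.00 / 1,314,000 shares = R$1.98.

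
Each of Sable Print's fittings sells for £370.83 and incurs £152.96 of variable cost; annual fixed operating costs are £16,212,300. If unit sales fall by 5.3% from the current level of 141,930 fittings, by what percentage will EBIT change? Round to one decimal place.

At 141,930 units, contribution = 141,930 × £217.87 = £30,922,289.10.
Subtracting fixed costs: EBIT = £30,922,289.10 − £16,212,300 = £14,709,989.10.
Degree of operating leverage = £30,922,289.10 / £14,709,989.10 = 2.1021.
So EBIT moves 2.1021 × (-5.3%) = -11.1%.

-11.1%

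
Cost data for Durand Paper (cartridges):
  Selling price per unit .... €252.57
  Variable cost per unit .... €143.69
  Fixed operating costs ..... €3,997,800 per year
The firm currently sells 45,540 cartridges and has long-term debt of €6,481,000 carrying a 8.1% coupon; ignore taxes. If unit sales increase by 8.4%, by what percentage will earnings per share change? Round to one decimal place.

+95.6%

At 45,540 units, contribution = 45,540 × €108.88 = €4,958,395.20.
Operating income = contribution − fixed costs = €4,958,395.20 − €3,997,800 = €960,595.20.
Interest = €524,961.00, so EBIT − I = €435,634.20.
DCL = total CM / (EBIT − I) = €4,958,395.20 / €435,634.20 = 11.3820.
%ΔEPS = DCL × %ΔSales = 11.3820 × +8.4% = +95.6%.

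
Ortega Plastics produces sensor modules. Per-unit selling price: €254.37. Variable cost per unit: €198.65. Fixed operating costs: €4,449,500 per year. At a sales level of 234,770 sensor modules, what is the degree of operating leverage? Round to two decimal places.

Total contribution margin = 234,770 × €55.72 = €13,081,384.40.
Operating income = contribution − fixed costs = €13,081,384.40 − €4,449,500 = €8,631,884.40.
So DOL = total CM / EBIT = €13,081,384.40 / €8,631,884.40 = 1.5155.

1.52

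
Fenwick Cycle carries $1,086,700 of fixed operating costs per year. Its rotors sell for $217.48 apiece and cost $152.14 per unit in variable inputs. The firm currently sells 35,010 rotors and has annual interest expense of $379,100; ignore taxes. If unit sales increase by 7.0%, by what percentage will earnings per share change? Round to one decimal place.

Total contribution margin = 35,010 × $65.34 = $2,287,553.40.
Subtracting fixed costs: EBIT = $2,287,553.40 − $1,086,700 = $1,200,853.40.
After interest of $379,100.00, pre-tax earnings = $821,753.40.
Degree of combined leverage = contribution ÷ (EBIT − I) = $2,287,553.40 ÷ $821,753.40 = 2.7837.
%ΔEPS = DCL × %ΔSales = 2.7837 × +7.0% = +19.5%.

+19.5%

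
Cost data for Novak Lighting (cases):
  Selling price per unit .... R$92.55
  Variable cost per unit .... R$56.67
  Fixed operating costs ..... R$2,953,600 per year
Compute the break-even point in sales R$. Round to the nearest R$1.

R$7,618,609

CM per unit = R$92.55 − R$56.67 = R$35.88; CM ratio = R$35.88 / R$92.55 = 0.3877.
Break-even sales = FC ÷ CM ratio = R$2,953,600 × R$92.55 / R$35.88 = R$7,618,609.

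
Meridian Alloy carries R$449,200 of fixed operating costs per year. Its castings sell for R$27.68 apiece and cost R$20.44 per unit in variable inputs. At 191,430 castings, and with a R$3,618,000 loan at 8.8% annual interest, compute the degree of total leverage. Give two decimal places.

At 191,430 units, contribution = 191,430 × R$7.24 = R$1,385,953.20.
EBIT = R$1,385,953.20 − R$449,200 = R$936,753.20. Interest = R$318,384.00, so EBIT − I = R$618,369.20.
DCL = contribution ÷ (EBIT − I) = R$1,385,953.20 ÷ R$618,369.20 = 2.2413.

2.24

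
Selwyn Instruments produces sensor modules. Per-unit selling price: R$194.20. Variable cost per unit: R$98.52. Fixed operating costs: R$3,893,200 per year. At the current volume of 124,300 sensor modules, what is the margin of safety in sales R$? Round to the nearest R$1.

R$16,237,101

Contribution margin per unit = R$194.20 − R$98.52 = R$95.68. Break-even units = R$3,893,200 ÷ R$95.68 = 40,689.80; break-even revenue = 40,689.80 × R$194.20 = R$7,901,959.03.
Actual sales revenue = 124,300 × R$194.20 = R$24,139,060.00.
Margin of safety = R$24,139,060.00 − R$7,901,959.03 = R$16,237,101.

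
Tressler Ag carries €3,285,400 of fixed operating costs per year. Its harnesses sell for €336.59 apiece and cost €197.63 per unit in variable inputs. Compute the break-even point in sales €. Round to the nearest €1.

€7,957,922

Contribution margin per unit = €336.59 − €197.63 = €138.96, a CM ratio of €138.96 ÷ €336.59 = 0.4128.
Break-even revenue = fixed costs × price ÷ CM = €3,285,400 × €336.59 ÷ €138.96 = €7,957,922.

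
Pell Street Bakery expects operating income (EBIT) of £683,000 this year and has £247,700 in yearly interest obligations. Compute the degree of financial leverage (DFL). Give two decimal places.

Interest = £247,700.00.
Degree of financial leverage = EBIT / (EBIT − interest) = £683,000 / £435,300.00 = 1.5690.

1.57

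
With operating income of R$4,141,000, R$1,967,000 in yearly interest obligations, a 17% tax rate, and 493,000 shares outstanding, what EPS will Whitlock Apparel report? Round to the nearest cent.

Interest = R$1,967,000.00, so EBT = R$4,141,000 − R$1,967,000.00 = R$2,174,000.00.
Net income = R$2,174,000.00 × (1 − 0.17) = R$1,804,420.00.
EPS = R$1,804,420.00 ÷ 493,000 = R$3.66.

R$3.66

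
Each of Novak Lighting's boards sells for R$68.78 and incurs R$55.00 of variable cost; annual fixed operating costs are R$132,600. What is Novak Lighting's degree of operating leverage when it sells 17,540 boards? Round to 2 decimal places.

Total contribution margin = 17,540 × R$13.78 = R$241,701.20.
Subtracting fixed costs: EBIT = R$241,701.20 − R$132,600 = R$109,101.20.
Degree of operating leverage = R$241,701.20 / R$109,101.20 = 2.2154.

2.22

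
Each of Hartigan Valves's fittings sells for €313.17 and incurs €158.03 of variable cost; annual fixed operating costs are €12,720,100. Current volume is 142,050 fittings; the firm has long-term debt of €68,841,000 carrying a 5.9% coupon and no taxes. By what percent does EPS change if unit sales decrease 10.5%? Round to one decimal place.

-44.0%

Contribution at this volume is 142,050 × €155.14 = €22,037,637.00.
Operating income = contribution − fixed costs = €22,037,637.00 − €12,720,100 = €9,317,537.00.
Interest = €4,061,619.00, so EBIT − I = €5,255,918.00.
Degree of combined leverage = contribution ÷ (EBIT − I) = €22,037,637.00 ÷ €5,255,918.00 = 4.1929.
EPS therefore changes by 4.1929 × (-10.5%) = -44.0%.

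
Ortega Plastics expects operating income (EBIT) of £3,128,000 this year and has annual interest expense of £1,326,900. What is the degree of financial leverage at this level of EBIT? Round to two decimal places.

1.74

Interest = £1,326,900.00.
Degree of financial leverage = EBIT / (EBIT − interest) = £3,128,000 / £1,801,100.00 = 1.7367.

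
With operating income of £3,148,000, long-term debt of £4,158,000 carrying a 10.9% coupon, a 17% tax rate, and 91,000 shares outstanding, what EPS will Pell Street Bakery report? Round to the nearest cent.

Interest = £453,222.00, so EBT = £3,148,000 − £453,222.00 = £2,694,778.00.
Net income = £2,694,778.00 × (1 − 0.17) = £2,236,665.74.
Per share: £2,236,665.74 / 91,000 shares = £24.58.

£24.58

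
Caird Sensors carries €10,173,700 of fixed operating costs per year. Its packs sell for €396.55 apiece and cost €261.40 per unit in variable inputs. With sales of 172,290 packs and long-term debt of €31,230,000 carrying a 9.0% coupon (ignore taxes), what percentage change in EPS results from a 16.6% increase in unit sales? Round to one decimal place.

+37.5%

Total contribution margin = 172,290 × €135.15 = €23,284,993.50.
Subtracting fixed costs: EBIT = €23,284,993.50 − €10,173,700 = €13,111,293.50.
Interest = €2,810,700.00, so EBIT − I = €10,300,593.50.
Degree of combined leverage = contribution ÷ (EBIT − I) = €23,284,993.50 ÷ €10,300,593.50 = 2.2605.
%ΔEPS = DCL × %ΔSales = 2.2605 × +16.6% = +37.5%.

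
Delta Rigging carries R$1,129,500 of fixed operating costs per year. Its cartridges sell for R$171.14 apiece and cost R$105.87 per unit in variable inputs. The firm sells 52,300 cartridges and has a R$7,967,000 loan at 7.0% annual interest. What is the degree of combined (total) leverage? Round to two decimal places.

At 52,300 units, contribution = 52,300 × R$65.27 = R$3,413,621.00.
Operating income = contribution − fixed costs = R$3,413,621.00 − R$1,129,500 = R$2,284,121.00. Interest = R$557,690.00, so EBIT − I = R$1,726,431.00.
Degree of total leverage = total CM / (EBIT − interest) = R$3,413,621.00 / R$1,726,431.00 = 1.9773.

1.98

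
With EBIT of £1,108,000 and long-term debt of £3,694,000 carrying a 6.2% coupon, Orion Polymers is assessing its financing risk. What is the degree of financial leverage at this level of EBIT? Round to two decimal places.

Interest = £229,028.00.
Degree of financial leverage = EBIT / (EBIT − interest) = £1,108,000 / £878,972.00 = 1.2606.

1.26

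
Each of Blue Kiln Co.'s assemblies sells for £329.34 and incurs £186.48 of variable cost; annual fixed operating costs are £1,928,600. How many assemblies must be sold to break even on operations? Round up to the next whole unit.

Unit CM = price − variable cost = £329.34 − £186.48 = £142.86.
Break-even volume = fixed costs ÷ CM per unit = £1,928,600 ÷ £142.86 = 13,499.93, so 13,500 assemblies.

13,500 assemblies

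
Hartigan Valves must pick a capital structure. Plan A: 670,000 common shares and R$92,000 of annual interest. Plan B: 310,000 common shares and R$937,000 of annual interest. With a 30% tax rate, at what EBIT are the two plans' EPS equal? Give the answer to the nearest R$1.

R$1,664,639

At indifference, (EBIT − 92,000)(1 − t)/670,000 = (EBIT − 937,000)(1 − t)/310,000.
Cancelling (1 − t) and cross-multiplying: 310,000·(EBIT − 92,000) = 670,000·(EBIT − 937,000).
EBIT × (670,000 − 310,000) = 937,000 × 670,000 − 92,000 × 310,000 = 599,270,000,000, so EBIT = 599,270,000,000 ÷ 360,000 = 1,664,638.89.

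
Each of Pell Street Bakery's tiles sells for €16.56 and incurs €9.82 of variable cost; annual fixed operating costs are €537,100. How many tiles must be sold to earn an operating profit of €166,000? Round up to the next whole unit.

Unit CM = price − variable cost = €16.56 − €9.82 = €6.74.
Required volume = (fixed costs + target profit) ÷ CM = (€537,100 + €166,000) ÷ €6.74 = 104,317.51, so 104,318 tiles.

104,318 tiles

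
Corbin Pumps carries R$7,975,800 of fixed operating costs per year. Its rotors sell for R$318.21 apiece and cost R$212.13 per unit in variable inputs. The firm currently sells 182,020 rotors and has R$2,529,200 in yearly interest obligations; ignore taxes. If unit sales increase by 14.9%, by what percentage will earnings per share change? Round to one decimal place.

Total contribution margin = 182,020 × R$106.08 = R$19,308,681.60.
Subtracting fixed costs: EBIT = R$19,308,681.60 − R$7,975,800 = R$11,332,881.60.
Interest = R$2,529,200.00, so EBIT − I = R$8,803,681.60.
Degree of combined leverage = contribution ÷ (EBIT − I) = R$19,308,681.60 ÷ R$8,803,681.60 = 2.1933.
EPS therefore changes by 2.1933 × (+14.9%) = +32.7%.

+32.7%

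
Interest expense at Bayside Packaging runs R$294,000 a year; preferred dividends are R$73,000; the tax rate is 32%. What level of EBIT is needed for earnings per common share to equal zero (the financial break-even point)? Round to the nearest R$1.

R$401,353

Grossing the preferred dividend up to pre-tax terms: R$73,000 / (1 − 0.32) = R$107,352.94.
EPS = 0 when EBIT covers interest plus the pre-tax preferred burden: R$294,000 + R$107,352.94 = R$401,352.94.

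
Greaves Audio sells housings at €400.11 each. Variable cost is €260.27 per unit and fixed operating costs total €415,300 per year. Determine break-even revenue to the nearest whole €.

Contribution margin per unit = €400.11 − €260.27 = €139.84, a CM ratio of €139.84 ÷ €400.11 = 0.3495.
Break-even revenue = fixed costs × price ÷ CM = €415,300 × €400.11 ÷ €139.84 = €1,188,256.

€1,188,256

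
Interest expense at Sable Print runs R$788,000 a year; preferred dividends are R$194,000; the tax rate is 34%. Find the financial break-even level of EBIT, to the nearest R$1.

R$1,081,939

Grossing the preferred dividend up to pre-tax terms: R$194,000 / (1 − 0.34) = R$293,939.39.
EPS = 0 when EBIT covers interest plus the pre-tax preferred burden: R$788,000 + R$293,939.39 = R$1,081,939.39.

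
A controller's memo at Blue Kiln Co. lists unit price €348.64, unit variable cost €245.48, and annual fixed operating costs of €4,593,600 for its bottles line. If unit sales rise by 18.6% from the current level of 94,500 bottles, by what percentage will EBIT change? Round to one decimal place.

Contribution at this volume is 94,500 × €103.16 = €9,748,620.00.
Subtracting fixed costs: EBIT = €9,748,620.00 − €4,593,600 = €5,155,020.00.
DOL = contribution ÷ EBIT = €9,748,620.00 ÷ €5,155,020.00 = 1.8911.
So EBIT moves 1.8911 × (+18.6%) = +35.2%.

+35.2%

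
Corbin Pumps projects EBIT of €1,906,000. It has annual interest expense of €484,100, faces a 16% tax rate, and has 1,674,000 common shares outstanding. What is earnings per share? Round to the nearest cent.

Interest = €484,100.00, so EBT = €1,906,000 − €484,100.00 = €1,421,900.00.
Net income = €1,421,900.00 × (1 − 0.16) = €1,194,396.00.
EPS = €1,194,396.00 ÷ 1,674,000 = €0.71.

€0.71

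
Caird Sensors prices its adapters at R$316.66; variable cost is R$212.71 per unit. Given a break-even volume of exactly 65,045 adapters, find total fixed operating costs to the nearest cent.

R$6,761,427.75

Contribution margin per unit = R$316.66 − R$212.71 = R$103.95.
Since BE = FC / CM, FC = 65,045 × R$103.95 = R$6,761,427.75.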